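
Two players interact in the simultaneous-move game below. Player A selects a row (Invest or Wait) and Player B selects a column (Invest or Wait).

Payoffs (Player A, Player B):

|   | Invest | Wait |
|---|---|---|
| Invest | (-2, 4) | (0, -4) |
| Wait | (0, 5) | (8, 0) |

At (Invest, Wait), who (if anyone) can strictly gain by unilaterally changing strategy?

Both

Player A at (Invest, Wait) earns 0; deviating to Wait yields 8 — a strict improvement.
Player B earns -4; deviating to Invest yields 4 — a strict improvement.
Both Player A and Player B have strictly profitable deviations.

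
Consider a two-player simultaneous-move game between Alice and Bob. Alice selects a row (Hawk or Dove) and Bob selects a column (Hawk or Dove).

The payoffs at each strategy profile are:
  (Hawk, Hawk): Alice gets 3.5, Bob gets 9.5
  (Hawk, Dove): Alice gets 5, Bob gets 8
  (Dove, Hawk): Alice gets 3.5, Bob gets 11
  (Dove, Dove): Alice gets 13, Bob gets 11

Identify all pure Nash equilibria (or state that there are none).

(Hawk, Hawk): Alice gets 3.5 ≥ 3.5 from Dove, and Bob gets 9.5 ≥ 8 from Dove — Nash equilibrium.
(Hawk, Dove): Alice prefers Dove (13 > 5); Bob prefers Hawk (9.5 > 8) — not an equilibrium.
(Dove, Hawk): Alice gets 3.5 ≥ 3.5 from Hawk, and Bob gets 11 ≥ 11 from Dove — Nash equilibrium.
(Dove, Dove): Alice gets 13 ≥ 5 from Hawk, and Bob gets 11 ≥ 11 from Hawk — Nash equilibrium.

(Hawk, Hawk) and (Dove, Hawk) and (Dove, Dove)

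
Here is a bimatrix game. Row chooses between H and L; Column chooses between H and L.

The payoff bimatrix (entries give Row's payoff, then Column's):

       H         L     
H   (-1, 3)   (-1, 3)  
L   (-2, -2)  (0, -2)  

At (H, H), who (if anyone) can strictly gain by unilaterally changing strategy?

Row at (H, H) earns -1; deviating to L yields -2 — not better.
Column earns 3; deviating to L yields 3 — not better.
Neither player can strictly improve; the profile is a Nash equilibrium.

Neither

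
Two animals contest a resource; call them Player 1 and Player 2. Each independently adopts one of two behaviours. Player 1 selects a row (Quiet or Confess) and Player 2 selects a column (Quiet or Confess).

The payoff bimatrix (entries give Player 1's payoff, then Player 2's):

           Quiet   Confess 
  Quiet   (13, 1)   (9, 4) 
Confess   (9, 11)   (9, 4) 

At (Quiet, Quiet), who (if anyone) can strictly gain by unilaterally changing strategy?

Player 2

Player 1 at (Quiet, Quiet) earns 13; deviating to Confess yields 9 — not better.
Player 2 earns 1; deviating to Confess yields 4 — a strict improvement.
Only Player 2 has a strictly profitable deviation.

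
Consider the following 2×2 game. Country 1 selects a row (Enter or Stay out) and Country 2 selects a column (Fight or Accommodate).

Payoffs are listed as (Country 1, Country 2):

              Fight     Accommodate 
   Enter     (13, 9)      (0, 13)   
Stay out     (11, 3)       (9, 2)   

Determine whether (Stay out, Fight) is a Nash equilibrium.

No

At (Stay out, Fight), Country 1 earns 11; switching to Enter would give 13, so Country 1 would deviate.
Country 2 earns 3; switching to Accommodate would give 2, so Country 2 has no profitable deviation.
Since at least one player can profitably deviate, this is not a Nash equilibrium.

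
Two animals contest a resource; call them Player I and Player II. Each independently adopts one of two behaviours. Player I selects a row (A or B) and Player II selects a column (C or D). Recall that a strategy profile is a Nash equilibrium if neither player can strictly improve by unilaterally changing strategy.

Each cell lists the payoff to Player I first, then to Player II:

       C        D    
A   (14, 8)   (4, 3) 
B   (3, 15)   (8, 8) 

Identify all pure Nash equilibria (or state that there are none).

(A, C)

(A, C): Player I gets 14 ≥ 3 from B, and Player II gets 8 ≥ 3 from D — Nash equilibrium.
(A, D): Player I prefers B (8 > 4); Player II prefers C (8 > 3) — not an equilibrium.
(B, C): Player I prefers A (14 > 3) — not an equilibrium.
(B, D): Player II prefers C (15 > 8) — not an equilibrium.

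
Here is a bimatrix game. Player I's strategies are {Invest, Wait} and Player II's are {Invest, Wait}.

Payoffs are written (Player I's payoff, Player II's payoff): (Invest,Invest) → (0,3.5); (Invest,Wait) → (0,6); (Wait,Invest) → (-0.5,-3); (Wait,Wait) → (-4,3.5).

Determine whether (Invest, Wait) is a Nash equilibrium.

Yes

At (Invest, Wait), Player I earns 0; switching to Wait would give -4, so Player I has no profitable deviation.
Player II earns 6; switching to Invest would give 3.5, so Player II has no profitable deviation.
Neither player can gain by a unilateral deviation, so this profile is a Nash equilibrium.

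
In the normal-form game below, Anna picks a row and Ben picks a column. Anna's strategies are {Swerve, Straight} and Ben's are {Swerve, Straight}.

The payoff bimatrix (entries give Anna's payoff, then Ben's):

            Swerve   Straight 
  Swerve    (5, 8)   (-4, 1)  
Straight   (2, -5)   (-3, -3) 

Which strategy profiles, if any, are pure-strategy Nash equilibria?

(Swerve, Swerve) and (Straight, Straight)

(Swerve, Swerve): Anna gets 5 ≥ 2 from Straight, and Ben gets 8 ≥ 1 from Straight — Nash equilibrium.
(Swerve, Straight): Anna prefers Straight (-3 > -4); Ben prefers Swerve (8 > 1) — not an equilibrium.
(Straight, Swerve): Anna prefers Swerve (5 > 2); Ben prefers Straight (-3 > -5) — not an equilibrium.
(Straight, Straight): Anna gets -3 ≥ -4 from Swerve, and Ben gets -3 ≥ -5 from Swerve — Nash equilibrium.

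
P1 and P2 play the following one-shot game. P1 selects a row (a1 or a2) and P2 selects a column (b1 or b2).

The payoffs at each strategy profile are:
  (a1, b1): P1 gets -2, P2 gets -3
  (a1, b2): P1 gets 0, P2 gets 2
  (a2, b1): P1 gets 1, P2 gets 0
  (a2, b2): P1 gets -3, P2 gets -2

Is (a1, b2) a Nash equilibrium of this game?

At (a1, b2), P1 earns 0; switching to a2 would give -3, so P1 has no profitable deviation.
P2 earns 2; switching to b1 would give -3, so P2 has no profitable deviation.
Neither player can gain by a unilateral deviation, so this profile is a Nash equilibrium.

Yes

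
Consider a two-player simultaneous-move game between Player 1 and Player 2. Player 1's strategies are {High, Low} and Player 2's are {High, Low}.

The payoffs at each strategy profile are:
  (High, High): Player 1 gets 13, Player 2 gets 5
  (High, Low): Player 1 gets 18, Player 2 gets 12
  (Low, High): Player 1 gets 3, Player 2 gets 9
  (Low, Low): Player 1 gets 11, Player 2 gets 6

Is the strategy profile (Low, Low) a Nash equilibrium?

No

At (Low, Low), Player 1 earns 11; switching to High would give 18, so Player 1 would deviate.
Player 2 earns 6; switching to High would give 9, so Player 2 would deviate.
Since at least one player can profitably deviate, this is not a Nash equilibrium.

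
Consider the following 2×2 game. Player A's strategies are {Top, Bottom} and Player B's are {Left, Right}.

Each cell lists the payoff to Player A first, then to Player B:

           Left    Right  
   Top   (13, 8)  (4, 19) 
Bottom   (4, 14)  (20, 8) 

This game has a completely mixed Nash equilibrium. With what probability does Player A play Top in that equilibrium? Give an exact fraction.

Let p be the probability that Player A plays Top. In a completely mixed equilibrium, Player B must be indifferent between Left and Right.
Player B's expected payoff from Left is 8p + 14(1−p); from Right it is 19p + 8(1−p).
Setting these equal: −6p + 14 = 11p + 8, so p = 6/17.

6/17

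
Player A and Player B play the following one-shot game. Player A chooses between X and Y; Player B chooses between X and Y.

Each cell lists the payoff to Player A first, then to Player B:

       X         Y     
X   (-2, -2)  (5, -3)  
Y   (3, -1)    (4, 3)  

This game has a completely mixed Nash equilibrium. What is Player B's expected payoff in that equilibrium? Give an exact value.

First find x, the probability Player A plays X, from Player B's indifference between X and Y: −2x − (1−x) = −3x + 3(1−x), giving x = 4/5.
Since Player B is indifferent in equilibrium, Player B's expected payoff equals the payoff from either column against (4/5, 1/5). Using X: −2(4/5) − (1/5) = -9/5.

-9/5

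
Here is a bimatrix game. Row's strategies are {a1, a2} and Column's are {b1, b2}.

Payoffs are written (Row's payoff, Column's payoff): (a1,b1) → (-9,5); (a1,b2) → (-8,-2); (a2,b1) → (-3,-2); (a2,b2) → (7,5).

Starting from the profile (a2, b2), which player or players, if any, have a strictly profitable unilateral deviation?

Neither

Row at (a2, b2) earns 7; deviating to a1 yields -8 — not better.
Column earns 5; deviating to b1 yields -2 — not better.
Neither player can strictly improve; the profile is a Nash equilibrium.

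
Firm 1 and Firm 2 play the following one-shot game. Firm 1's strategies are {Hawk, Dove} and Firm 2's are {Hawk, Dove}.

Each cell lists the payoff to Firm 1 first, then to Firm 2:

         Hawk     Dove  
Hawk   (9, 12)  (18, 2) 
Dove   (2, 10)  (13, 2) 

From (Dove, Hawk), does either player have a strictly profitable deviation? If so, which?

Firm 1

Firm 1 at (Dove, Hawk) earns 2; deviating to Hawk yields 9 — a strict improvement.
Firm 2 earns 10; deviating to Dove yields 2 — not better.
Only Firm 1 has a strictly profitable deviation.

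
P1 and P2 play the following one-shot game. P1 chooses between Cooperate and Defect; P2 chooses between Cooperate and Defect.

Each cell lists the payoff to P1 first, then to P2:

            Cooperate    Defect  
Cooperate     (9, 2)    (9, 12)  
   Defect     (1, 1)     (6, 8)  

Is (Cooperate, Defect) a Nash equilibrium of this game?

At (Cooperate, Defect), P1 earns 9; switching to Defect would give 6, so P1 has no profitable deviation.
P2 earns 12; switching to Cooperate would give 2, so P2 has no profitable deviation.
Neither player can gain by a unilateral deviation, so this profile is a Nash equilibrium.

Yes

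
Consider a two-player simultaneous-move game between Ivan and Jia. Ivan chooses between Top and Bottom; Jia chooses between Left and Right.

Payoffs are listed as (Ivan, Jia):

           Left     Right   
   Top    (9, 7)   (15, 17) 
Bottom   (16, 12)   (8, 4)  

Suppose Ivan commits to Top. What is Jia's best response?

Right

Against Top, Jia earns 7 from Left and 17 from Right.
So Right is the best response.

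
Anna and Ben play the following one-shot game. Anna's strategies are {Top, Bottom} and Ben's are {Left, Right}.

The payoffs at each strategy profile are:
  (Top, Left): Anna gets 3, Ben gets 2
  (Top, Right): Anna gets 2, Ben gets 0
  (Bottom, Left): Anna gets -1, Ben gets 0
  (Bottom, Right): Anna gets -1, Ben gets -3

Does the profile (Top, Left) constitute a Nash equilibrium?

At (Top, Left), Anna earns 3; switching to Bottom would give -1, so Anna has no profitable deviation.
Ben earns 2; switching to Right would give 0, so Ben has no profitable deviation.
Neither player can gain by a unilateral deviation, so this profile is a Nash equilibrium.

Yes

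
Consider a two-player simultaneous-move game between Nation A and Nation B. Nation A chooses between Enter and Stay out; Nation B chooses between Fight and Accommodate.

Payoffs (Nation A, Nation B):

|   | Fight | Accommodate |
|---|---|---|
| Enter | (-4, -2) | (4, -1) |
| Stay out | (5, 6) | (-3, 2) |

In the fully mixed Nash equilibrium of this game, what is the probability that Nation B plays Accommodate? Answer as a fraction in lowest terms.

Let q be the probability that Nation B plays Fight. In a completely mixed equilibrium, Nation A must be indifferent between Enter and Stay out.
Nation A's expected payoff from Enter is −4q + 4(1−q); from Stay out it is 5q − 3(1−q).
Setting these equal: −8q + 4 = 8q − 3, so q = 7/16.
Therefore Nation B plays Accommodate with probability 1 − 7/16 = 9/16.

9/16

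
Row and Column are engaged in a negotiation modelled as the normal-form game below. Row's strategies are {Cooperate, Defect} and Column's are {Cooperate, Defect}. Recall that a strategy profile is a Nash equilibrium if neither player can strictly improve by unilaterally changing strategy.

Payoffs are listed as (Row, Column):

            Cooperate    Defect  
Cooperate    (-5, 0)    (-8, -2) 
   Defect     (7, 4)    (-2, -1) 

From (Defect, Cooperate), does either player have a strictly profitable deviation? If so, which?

Neither

Row at (Defect, Cooperate) earns 7; deviating to Cooperate yields -5 — not better.
Column earns 4; deviating to Defect yields -1 — not better.
Neither player can strictly improve; the profile is a Nash equilibrium.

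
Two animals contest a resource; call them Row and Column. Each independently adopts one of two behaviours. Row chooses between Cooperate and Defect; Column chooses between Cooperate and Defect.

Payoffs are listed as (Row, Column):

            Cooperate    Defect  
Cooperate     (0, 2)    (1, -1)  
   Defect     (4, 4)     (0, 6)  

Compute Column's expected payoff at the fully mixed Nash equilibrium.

16/5

First find p, the probability Row plays Cooperate, from Column's indifference between Cooperate and Defect: 2p + 4(1−p) = −p + 6(1−p), giving p = 2/5.
Since Column is indifferent in equilibrium, Column's expected payoff equals the payoff from either column against (2/5, 3/5). Using Cooperate: 2(2/5) + 4(3/5) = 16/5.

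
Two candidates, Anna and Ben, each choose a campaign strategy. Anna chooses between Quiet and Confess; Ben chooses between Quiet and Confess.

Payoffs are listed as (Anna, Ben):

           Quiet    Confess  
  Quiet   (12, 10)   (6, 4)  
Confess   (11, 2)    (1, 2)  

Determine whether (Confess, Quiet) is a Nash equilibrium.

No

At (Confess, Quiet), Anna earns 11; switching to Quiet would give 12, so Anna would deviate.
Ben earns 2; switching to Confess would give 2, so Ben has no profitable deviation.
Since at least one player can profitably deviate, this is not a Nash equilibrium.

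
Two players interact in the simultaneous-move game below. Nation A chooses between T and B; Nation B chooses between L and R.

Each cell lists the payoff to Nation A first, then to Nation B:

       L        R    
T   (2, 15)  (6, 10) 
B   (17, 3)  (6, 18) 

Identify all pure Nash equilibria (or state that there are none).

(T, L): Nation A prefers B (17 > 2) — not an equilibrium.
(T, R): Nation B prefers L (15 > 10) — not an equilibrium.
(B, L): Nation B prefers R (18 > 3) — not an equilibrium.
(B, R): Nation A gets 6 ≥ 6 from T, and Nation B gets 18 ≥ 3 from L — Nash equilibrium.

(B, R)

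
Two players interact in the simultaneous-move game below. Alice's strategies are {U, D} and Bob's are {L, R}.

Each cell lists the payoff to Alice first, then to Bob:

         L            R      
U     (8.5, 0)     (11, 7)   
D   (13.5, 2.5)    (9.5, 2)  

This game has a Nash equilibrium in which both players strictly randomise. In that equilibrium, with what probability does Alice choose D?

Let p be the probability that Alice plays U. In a completely mixed equilibrium, Bob must be indifferent between L and R.
Bob's expected payoff from L is 2.5(1−p); from R it is 7p + 2(1−p).
Setting these equal: −2.5p + 2.5 = 5p + 2, so p = 1/15.
Therefore Alice plays D with probability 1 − 1/15 = 14/15.

14/15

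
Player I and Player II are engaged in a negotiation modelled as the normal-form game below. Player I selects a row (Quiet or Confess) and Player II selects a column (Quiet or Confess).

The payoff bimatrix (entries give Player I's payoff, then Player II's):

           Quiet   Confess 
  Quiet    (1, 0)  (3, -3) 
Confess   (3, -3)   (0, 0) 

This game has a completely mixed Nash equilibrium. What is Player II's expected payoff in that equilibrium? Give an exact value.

First find p, the probability Player I plays Quiet, from Player II's indifference between Quiet and Confess: −3(1−p) = −3p, giving p = 1/2.
Since Player II is indifferent in equilibrium, Player II's expected payoff equals the payoff from either column against (1/2, 1/2). Using Quiet: −3(1/2) = -3/2.

-3/2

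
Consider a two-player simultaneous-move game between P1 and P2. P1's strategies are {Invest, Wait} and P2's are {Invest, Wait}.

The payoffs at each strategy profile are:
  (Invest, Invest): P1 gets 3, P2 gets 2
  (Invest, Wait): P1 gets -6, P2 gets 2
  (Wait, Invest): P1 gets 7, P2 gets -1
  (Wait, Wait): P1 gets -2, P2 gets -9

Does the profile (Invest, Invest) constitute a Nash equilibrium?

No

At (Invest, Invest), P1 earns 3; switching to Wait would give 7, so P1 would deviate.
P2 earns 2; switching to Wait would give 2, so P2 has no profitable deviation.
Since at least one player can profitably deviate, this is not a Nash equilibrium.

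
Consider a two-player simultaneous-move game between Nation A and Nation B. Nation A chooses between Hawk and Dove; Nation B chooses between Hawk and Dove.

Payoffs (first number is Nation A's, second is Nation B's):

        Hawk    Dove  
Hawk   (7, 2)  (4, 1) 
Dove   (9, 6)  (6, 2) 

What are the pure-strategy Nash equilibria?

(Hawk, Hawk): Nation A prefers Dove (9 > 7) — not an equilibrium.
(Hawk, Dove): Nation A prefers Dove (6 > 4); Nation B prefers Hawk (2 > 1) — not an equilibrium.
(Dove, Hawk): Nation A gets 9 ≥ 7 from Hawk, and Nation B gets 6 ≥ 2 from Dove — Nash equilibrium.
(Dove, Dove): Nation B prefers Hawk (6 > 2) — not an equilibrium.

(Dove, Hawk)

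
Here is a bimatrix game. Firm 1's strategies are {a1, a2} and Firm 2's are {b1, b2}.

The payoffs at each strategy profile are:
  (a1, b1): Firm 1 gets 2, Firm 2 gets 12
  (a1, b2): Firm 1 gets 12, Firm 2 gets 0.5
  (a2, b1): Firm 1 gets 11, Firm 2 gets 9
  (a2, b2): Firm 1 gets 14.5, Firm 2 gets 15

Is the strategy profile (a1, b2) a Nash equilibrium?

At (a1, b2), Firm 1 earns 12; switching to a2 would give 14.5, so Firm 1 would deviate.
Firm 2 earns 0.5; switching to b1 would give 12, so Firm 2 would deviate.
Since at least one player can profitably deviate, this is not a Nash equilibrium.

No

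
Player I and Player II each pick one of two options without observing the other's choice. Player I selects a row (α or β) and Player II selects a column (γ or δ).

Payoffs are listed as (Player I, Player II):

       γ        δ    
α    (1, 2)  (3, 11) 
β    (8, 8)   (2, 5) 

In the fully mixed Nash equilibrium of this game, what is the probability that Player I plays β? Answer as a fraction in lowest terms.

3/4

Let x be the probability that Player I plays α. In a completely mixed equilibrium, Player II must be indifferent between γ and δ.
Player II's expected payoff from γ is 2x + 8(1−x); from δ it is 11x + 5(1−x).
Setting these equal: −6x + 8 = 6x + 5, so x = 1/4.
Therefore Player I plays β with probability 1 − 1/4 = 3/4.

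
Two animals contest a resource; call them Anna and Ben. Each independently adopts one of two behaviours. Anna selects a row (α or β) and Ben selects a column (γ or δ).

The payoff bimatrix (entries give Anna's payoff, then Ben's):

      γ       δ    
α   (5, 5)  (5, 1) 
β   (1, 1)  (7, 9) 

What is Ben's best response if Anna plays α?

γ

Against α, Ben earns 5 from γ and 1 from δ.
So γ is the best response.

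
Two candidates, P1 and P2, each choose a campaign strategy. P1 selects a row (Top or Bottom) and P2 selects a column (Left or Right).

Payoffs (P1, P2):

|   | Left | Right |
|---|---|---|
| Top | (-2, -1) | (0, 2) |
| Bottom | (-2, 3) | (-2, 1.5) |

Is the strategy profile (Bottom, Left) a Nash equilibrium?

Yes

At (Bottom, Left), P1 earns -2; switching to Top would give -2, so P1 has no profitable deviation.
P2 earns 3; switching to Right would give 1.5, so P2 has no profitable deviation.
Neither player can gain by a unilateral deviation, so this profile is a Nash equilibrium.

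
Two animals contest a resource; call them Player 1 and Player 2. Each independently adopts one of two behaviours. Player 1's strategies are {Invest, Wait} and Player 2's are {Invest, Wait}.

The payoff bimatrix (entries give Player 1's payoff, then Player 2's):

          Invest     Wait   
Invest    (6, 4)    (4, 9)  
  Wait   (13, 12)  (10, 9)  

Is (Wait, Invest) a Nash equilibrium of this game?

Yes

At (Wait, Invest), Player 1 earns 13; switching to Invest would give 6, so Player 1 has no profitable deviation.
Player 2 earns 12; switching to Wait would give 9, so Player 2 has no profitable deviation.
Neither player can gain by a unilateral deviation, so this profile is a Nash equilibrium.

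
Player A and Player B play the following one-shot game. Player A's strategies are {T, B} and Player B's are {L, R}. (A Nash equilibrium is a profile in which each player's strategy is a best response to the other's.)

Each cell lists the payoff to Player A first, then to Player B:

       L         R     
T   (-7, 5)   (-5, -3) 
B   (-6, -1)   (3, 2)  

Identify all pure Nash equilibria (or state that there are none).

(T, L): Player A prefers B (-6 > -7) — not an equilibrium.
(T, R): Player A prefers B (3 > -5); Player B prefers L (5 > -3) — not an equilibrium.
(B, L): Player B prefers R (2 > -1) — not an equilibrium.
(B, R): Player A gets 3 ≥ -5 from T, and Player B gets 2 ≥ -1 from L — Nash equilibrium.

(B, R)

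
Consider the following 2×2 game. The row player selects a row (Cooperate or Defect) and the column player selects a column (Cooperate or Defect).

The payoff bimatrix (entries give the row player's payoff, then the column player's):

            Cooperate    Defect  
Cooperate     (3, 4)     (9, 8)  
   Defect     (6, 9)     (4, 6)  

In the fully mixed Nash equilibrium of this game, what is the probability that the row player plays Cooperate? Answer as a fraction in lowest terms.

3/7

Let x be the probability that the row player plays Cooperate. In a completely mixed equilibrium, the column player must be indifferent between Cooperate and Defect.
The column player's expected payoff from Cooperate is 4x + 9(1−x); from Defect it is 8x + 6(1−x).
Setting these equal: −5x + 9 = 2x + 6, so x = 3/7.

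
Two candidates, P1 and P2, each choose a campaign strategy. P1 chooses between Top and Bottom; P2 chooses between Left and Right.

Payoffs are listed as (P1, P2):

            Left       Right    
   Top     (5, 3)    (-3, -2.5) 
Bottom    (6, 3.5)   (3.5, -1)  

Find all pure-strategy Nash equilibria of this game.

(Bottom, Left)

(Top, Left): P1 prefers Bottom (6 > 5) — not an equilibrium.
(Top, Right): P1 prefers Bottom (3.5 > -3); P2 prefers Left (3 > -2.5) — not an equilibrium.
(Bottom, Left): P1 gets 6 ≥ 5 from Top, and P2 gets 3.5 ≥ -1 from Right — Nash equilibrium.
(Bottom, Right): P2 prefers Left (3.5 > -1) — not an equilibrium.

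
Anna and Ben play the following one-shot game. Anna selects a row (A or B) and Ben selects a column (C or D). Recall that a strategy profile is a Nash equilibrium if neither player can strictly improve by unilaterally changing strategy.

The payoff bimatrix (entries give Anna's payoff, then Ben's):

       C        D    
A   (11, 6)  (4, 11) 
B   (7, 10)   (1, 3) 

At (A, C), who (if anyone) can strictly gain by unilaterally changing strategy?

Anna at (A, C) earns 11; deviating to B yields 7 — not better.
Ben earns 6; deviating to D yields 11 — a strict improvement.
Only Ben has a strictly profitable deviation.

Ben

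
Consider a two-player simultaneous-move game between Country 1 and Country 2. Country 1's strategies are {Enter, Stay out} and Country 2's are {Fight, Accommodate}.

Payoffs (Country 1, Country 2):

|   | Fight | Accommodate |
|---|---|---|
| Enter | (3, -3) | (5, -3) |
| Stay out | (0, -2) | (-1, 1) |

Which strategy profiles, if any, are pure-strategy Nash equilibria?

(Enter, Fight) and (Enter, Accommodate)

(Enter, Fight): Country 1 gets 3 ≥ 0 from Stay out, and Country 2 gets -3 ≥ -3 from Accommodate — Nash equilibrium.
(Enter, Accommodate): Country 1 gets 5 ≥ -1 from Stay out, and Country 2 gets -3 ≥ -3 from Fight — Nash equilibrium.
(Stay out, Fight): Country 1 prefers Enter (3 > 0); Country 2 prefers Accommodate (1 > -2) — not an equilibrium.
(Stay out, Accommodate): Country 1 prefers Enter (5 > -1) — not an equilibrium.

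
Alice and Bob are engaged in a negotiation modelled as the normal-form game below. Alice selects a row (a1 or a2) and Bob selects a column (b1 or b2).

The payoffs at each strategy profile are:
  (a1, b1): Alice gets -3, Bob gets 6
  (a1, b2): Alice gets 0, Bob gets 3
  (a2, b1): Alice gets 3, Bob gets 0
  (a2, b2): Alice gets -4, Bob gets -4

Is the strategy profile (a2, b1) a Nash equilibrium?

Yes

At (a2, b1), Alice earns 3; switching to a1 would give -3, so Alice has no profitable deviation.
Bob earns 0; switching to b2 would give -4, so Bob has no profitable deviation.
Neither player can gain by a unilateral deviation, so this profile is a Nash equilibrium.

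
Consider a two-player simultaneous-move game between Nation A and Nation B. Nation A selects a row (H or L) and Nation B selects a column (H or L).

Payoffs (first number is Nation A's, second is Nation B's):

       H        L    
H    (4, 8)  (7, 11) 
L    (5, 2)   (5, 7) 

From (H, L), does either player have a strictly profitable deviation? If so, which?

Nation A at (H, L) earns 7; deviating to L yields 5 — not better.
Nation B earns 11; deviating to H yields 8 — not better.
Neither player can strictly improve; the profile is a Nash equilibrium.

Neither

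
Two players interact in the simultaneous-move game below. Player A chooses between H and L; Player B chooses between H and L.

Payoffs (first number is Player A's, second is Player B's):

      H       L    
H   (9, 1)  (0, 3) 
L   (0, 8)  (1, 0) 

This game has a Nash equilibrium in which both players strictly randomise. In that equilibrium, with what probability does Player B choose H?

1/10

Let c be the probability that Player B plays H. In a completely mixed equilibrium, Player A must be indifferent between H and L.
Player A's expected payoff from H is 9c; from L it is (1−c).
Setting these equal: 9c = −c + 1, so c = 1/10.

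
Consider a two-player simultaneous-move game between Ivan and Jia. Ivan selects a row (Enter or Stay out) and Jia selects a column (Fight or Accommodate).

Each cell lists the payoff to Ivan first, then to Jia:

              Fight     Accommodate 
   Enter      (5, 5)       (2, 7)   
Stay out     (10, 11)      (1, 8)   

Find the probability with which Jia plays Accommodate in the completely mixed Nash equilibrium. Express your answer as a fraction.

Let y be the probability that Jia plays Fight. In a completely mixed equilibrium, Ivan must be indifferent between Enter and Stay out.
Ivan's expected payoff from Enter is 5y + 2(1−y); from Stay out it is 10y + (1−y).
Setting these equal: 3y + 2 = 9y + 1, so y = 1/6.
Therefore Jia plays Accommodate with probability 1 − 1/6 = 5/6.

5/6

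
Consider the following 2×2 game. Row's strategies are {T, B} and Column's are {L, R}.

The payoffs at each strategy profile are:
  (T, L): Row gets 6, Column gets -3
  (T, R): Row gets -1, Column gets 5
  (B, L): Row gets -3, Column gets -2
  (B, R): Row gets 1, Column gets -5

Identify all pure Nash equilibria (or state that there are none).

none

(T, L): Column prefers R (5 > -3) — not an equilibrium.
(T, R): Row prefers B (1 > -1) — not an equilibrium.
(B, L): Row prefers T (6 > -3) — not an equilibrium.
(B, R): Column prefers L (-2 > -5) — not an equilibrium.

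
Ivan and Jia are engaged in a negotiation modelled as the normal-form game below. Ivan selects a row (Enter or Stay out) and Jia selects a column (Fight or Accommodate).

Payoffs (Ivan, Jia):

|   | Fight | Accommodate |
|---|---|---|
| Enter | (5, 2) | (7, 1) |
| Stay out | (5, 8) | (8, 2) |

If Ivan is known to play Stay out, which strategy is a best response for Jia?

Against Stay out, Jia earns 8 from Fight and 2 from Accommodate.
So Fight is the best response.

Fight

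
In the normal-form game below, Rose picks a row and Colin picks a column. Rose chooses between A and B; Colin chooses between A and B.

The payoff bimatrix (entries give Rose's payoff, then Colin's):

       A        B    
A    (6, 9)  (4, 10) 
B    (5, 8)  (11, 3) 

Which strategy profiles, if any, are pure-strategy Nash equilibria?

(A, A): Colin prefers B (10 > 9) — not an equilibrium.
(A, B): Rose prefers B (11 > 4) — not an equilibrium.
(B, A): Rose prefers A (6 > 5) — not an equilibrium.
(B, B): Colin prefers A (8 > 3) — not an equilibrium.

none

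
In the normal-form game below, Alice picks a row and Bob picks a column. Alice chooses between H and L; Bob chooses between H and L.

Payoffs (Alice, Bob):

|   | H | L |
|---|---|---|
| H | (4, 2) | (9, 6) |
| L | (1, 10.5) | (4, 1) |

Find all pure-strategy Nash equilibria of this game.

(H, L)

(H, H): Bob prefers L (6 > 2) — not an equilibrium.
(H, L): Alice gets 9 ≥ 4 from L, and Bob gets 6 ≥ 2 from H — Nash equilibrium.
(L, H): Alice prefers H (4 > 1) — not an equilibrium.
(L, L): Alice prefers H (9 > 4); Bob prefers H (10.5 > 1) — not an equilibrium.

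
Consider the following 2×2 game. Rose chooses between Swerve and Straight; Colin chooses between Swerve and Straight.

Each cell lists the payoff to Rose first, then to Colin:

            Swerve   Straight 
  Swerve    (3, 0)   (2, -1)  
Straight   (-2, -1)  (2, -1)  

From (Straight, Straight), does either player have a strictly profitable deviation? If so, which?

Neither

Rose at (Straight, Straight) earns 2; deviating to Swerve yields 2 — not better.
Colin earns -1; deviating to Swerve yields -1 — not better.
Neither player can strictly improve; the profile is a Nash equilibrium.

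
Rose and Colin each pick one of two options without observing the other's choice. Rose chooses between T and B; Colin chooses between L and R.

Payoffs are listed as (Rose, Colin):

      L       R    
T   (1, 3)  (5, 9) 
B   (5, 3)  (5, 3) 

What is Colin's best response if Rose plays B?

either — both L and R are best responses

Against B, Colin earns 3 from L and 3 from R.
So either strategy is a best response.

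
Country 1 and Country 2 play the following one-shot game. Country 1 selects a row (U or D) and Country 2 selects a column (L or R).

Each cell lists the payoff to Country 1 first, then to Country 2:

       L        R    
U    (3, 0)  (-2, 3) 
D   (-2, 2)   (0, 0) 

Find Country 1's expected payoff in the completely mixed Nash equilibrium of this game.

First find y, the probability Country 2 plays L, from Country 1's indifference between U and D: 3y − 2(1−y) = −2y, giving y = 2/7.
Since Country 1 is indifferent in equilibrium, Country 1's expected payoff equals the payoff from either row against (2/7, 5/7). Using U: 3(2/7) − 2(5/7) = -4/7.

-4/7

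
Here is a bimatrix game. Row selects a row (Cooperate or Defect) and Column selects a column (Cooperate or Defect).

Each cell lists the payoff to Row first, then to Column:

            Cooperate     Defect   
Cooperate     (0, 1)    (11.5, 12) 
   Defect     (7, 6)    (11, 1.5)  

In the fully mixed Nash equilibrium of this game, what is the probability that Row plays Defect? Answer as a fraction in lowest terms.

Let r be the probability that Row plays Cooperate. In a completely mixed equilibrium, Column must be indifferent between Cooperate and Defect.
Column's expected payoff from Cooperate is r + 6(1−r); from Defect it is 12r + 1.5(1−r).
Setting these equal: −5r + 6 = 10.5r + 1.5, so r = 9/31.
Therefore Row plays Defect with probability 1 − 9/31 = 22/31.

22/31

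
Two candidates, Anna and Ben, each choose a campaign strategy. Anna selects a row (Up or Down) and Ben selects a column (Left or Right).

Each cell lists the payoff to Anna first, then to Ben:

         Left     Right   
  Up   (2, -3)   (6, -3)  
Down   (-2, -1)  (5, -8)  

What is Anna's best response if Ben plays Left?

Against Left, Anna earns 2 from Up and -2 from Down.
So Up is the best response.

Up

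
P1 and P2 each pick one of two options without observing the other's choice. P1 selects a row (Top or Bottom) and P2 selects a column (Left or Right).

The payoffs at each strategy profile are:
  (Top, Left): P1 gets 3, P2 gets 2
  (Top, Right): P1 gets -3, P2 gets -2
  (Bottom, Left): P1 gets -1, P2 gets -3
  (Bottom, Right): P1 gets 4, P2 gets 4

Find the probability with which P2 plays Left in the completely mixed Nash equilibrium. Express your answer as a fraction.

7/11

Let c be the probability that P2 plays Left. In a completely mixed equilibrium, P1 must be indifferent between Top and Bottom.
P1's expected payoff from Top is 3c − 3(1−c); from Bottom it is −c + 4(1−c).
Setting these equal: 6c − 3 = −5c + 4, so c = 7/11.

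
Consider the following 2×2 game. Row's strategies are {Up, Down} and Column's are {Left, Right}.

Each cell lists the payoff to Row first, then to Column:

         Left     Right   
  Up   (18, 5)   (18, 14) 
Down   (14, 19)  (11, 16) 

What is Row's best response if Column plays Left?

Against Left, Row earns 18 from Up and 14 from Down.
So Up is the best response.

Up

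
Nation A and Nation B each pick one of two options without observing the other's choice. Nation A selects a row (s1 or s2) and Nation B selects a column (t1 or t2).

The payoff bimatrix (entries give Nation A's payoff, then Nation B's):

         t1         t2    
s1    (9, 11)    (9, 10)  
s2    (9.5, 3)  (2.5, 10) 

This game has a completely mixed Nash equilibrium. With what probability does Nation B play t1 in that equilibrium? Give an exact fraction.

13/14

Let y be the probability that Nation B plays t1. In a completely mixed equilibrium, Nation A must be indifferent between s1 and s2.
Nation A's expected payoff from s1 is 9y + 9(1−y); from s2 it is 9.5y + 2.5(1−y).
Setting these equal: 9 = 7y + 2.5, so y = 13/14.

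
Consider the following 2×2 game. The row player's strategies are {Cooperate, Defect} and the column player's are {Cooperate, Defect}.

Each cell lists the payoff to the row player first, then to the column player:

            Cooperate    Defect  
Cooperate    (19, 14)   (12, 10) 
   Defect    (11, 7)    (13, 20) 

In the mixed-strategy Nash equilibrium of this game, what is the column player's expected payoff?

210/17

First find x, the probability the row player plays Cooperate, from the column player's indifference between Cooperate and Defect: 14x + 7(1−x) = 10x + 20(1−x), giving x = 13/17.
Since the column player is indifferent in equilibrium, the column player's expected payoff equals the payoff from either column against (13/17, 4/17). Using Cooperate: 14(13/17) + 7(4/17) = 210/17.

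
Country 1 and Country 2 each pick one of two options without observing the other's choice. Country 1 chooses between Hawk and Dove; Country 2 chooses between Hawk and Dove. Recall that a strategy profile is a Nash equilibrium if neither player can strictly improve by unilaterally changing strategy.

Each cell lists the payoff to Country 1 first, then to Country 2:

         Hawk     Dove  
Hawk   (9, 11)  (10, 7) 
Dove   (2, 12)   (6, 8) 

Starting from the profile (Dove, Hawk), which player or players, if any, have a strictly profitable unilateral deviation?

Country 1 at (Dove, Hawk) earns 2; deviating to Hawk yields 9 — a strict improvement.
Country 2 earns 12; deviating to Dove yields 8 — not better.
Only Country 1 has a strictly profitable deviation.

Country 1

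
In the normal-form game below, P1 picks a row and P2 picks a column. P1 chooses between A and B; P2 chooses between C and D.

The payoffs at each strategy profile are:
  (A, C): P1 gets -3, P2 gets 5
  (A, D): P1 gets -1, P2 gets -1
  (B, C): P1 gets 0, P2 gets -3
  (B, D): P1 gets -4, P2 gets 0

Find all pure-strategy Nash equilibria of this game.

(A, C): P1 prefers B (0 > -3) — not an equilibrium.
(A, D): P2 prefers C (5 > -1) — not an equilibrium.
(B, C): P2 prefers D (0 > -3) — not an equilibrium.
(B, D): P1 prefers A (-1 > -4) — not an equilibrium.

none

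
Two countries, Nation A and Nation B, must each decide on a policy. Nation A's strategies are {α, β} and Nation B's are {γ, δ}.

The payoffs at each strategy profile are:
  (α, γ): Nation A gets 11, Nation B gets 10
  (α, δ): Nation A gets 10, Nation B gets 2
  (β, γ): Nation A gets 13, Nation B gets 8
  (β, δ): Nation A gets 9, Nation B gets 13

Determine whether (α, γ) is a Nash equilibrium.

No

At (α, γ), Nation A earns 11; switching to β would give 13, so Nation A would deviate.
Nation B earns 10; switching to δ would give 2, so Nation B has no profitable deviation.
Since at least one player can profitably deviate, this is not a Nash equilibrium.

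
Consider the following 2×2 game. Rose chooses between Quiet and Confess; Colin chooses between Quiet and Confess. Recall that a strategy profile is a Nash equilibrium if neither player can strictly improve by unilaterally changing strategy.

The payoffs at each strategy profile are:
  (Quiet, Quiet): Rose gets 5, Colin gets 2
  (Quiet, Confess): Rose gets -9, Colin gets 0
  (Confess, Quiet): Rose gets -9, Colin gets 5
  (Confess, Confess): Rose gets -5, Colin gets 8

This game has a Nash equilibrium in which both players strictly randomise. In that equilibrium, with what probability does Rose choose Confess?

Let r be the probability that Rose plays Quiet. In a completely mixed equilibrium, Colin must be indifferent between Quiet and Confess.
Colin's expected payoff from Quiet is 2r + 5(1−r); from Confess it is 8(1−r).
Setting these equal: −3r + 5 = −8r + 8, so r = 3/5.
Therefore Rose plays Confess with probability 1 − 3/5 = 2/5.

2/5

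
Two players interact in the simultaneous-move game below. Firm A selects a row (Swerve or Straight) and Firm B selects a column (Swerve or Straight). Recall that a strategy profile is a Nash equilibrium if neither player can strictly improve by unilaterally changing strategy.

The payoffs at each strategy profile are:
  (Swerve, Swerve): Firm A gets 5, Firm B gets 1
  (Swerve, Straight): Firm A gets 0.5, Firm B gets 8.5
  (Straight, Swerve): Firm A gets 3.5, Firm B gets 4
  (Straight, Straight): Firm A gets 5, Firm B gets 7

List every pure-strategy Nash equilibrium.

(Straight, Straight)

(Swerve, Swerve): Firm B prefers Straight (8.5 > 1) — not an equilibrium.
(Swerve, Straight): Firm A prefers Straight (5 > 0.5) — not an equilibrium.
(Straight, Swerve): Firm A prefers Swerve (5 > 3.5); Firm B prefers Straight (7 > 4) — not an equilibrium.
(Straight, Straight): Firm A gets 5 ≥ 0.5 from Swerve, and Firm B gets 7 ≥ 4 from Swerve — Nash equilibrium.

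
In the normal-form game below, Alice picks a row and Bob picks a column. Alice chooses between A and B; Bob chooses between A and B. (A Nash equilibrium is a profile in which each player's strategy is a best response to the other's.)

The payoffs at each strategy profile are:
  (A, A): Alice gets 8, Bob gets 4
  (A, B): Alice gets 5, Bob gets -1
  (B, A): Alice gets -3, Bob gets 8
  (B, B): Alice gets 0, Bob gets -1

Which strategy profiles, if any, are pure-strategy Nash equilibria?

(A, A)

(A, A): Alice gets 8 ≥ -3 from B, and Bob gets 4 ≥ -1 from B — Nash equilibrium.
(A, B): Bob prefers A (4 > -1) — not an equilibrium.
(B, A): Alice prefers A (8 > -3) — not an equilibrium.
(B, B): Alice prefers A (5 > 0); Bob prefers A (8 > -1) — not an equilibrium.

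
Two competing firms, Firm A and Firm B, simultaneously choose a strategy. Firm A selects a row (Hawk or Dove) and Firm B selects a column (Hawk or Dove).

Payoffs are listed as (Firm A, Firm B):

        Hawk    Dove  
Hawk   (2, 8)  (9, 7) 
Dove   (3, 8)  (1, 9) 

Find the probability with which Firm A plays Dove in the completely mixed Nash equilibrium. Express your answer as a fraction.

Let p be the probability that Firm A plays Hawk. In a completely mixed equilibrium, Firm B must be indifferent between Hawk and Dove.
Firm B's expected payoff from Hawk is 8p + 8(1−p); from Dove it is 7p + 9(1−p).
Setting these equal: 8 = −2p + 9, so p = 1/2.
Therefore Firm A plays Dove with probability 1 − 1/2 = 1/2.

1/2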